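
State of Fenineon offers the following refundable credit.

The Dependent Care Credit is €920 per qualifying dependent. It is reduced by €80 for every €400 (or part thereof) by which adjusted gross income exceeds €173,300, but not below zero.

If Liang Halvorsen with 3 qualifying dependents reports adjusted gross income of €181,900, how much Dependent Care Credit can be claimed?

Dependent Care Credit: base = 3 × €920 = €2,760. income exceeds €173,300 by €8,600, which is 22 full-or-partial €400 increments; reduction = 22 × €80 = €1,760, leaving €1,000.

€1,000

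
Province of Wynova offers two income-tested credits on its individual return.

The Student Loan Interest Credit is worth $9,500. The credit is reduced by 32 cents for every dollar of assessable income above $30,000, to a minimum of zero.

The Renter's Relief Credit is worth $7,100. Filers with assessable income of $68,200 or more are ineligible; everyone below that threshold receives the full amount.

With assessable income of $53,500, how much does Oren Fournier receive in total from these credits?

$9,080

Student Loan Interest Credit: 32% of the $23,500 excess over $30,000 is $7,520; credit = $9,500 − $7,520 = $1,980.
Renter's Relief Credit: $53,500 is below the $68,200 cutoff, so the full $7,100 applies.
Total: $1,980 + $7,100 = $9,080.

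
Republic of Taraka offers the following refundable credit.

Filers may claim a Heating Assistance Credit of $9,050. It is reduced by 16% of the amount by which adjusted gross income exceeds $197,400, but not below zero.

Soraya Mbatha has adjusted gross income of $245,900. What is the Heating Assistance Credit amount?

Heating Assistance Credit: 16% of the $48,500 excess over $197,400 is $7,760; credit = $9,050 − $7,760 = $1,290.

$1,290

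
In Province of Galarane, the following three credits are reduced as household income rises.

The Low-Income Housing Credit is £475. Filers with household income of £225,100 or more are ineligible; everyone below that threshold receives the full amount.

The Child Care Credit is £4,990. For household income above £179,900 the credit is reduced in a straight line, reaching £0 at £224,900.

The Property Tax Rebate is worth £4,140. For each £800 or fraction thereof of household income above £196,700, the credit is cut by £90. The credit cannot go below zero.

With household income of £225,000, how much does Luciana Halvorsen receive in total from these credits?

Low-Income Housing Credit: £225,000 is below the £225,100 cutoff, so the full £475 applies.
Child Care Credit: £225,000 is at or above £224,900, so the credit is £0.
Property Tax Rebate: income exceeds £196,700 by £28,300, which is 36 full-or-partial £800 increments; reduction = 36 × £90 = £3,240, leaving £900.
Total: £475 + £0 + £900 = £1,375.

£1,375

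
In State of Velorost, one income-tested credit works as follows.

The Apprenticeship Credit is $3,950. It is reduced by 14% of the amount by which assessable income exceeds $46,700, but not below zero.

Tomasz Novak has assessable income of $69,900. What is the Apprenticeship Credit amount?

Apprenticeship Credit: 14% of the $23,200 excess over $46,700 is $3,248; credit = $3,950 − $3,248 = $702.

$702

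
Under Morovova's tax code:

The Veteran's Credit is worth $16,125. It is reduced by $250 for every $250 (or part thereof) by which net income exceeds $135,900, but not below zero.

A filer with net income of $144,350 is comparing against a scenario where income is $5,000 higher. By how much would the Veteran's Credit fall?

At $144,350 — income exceeds $135,900 by $8,450, which is 34 full-or-partial $250 increments; reduction = 34 × $250 = $8,500, leaving $7,625.
At $149,350 — income exceeds $135,900 by $13,450, which is 54 full-or-partial $250 increments; reduction = 54 × $250 = $13,500, leaving $2,625.
Lost: $7,625 − $2,625 = $5,000.

$5,000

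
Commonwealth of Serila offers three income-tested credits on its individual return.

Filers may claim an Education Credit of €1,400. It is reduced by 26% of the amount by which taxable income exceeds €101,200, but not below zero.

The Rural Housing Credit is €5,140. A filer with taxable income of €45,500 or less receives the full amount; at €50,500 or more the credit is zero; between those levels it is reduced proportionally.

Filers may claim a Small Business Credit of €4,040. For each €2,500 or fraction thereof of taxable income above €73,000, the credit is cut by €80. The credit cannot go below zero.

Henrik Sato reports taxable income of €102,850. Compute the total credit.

€4,051

Education Credit: 26% of the €1,650 excess over €101,200 is €429; credit = €1,400 − €429 = €971.
Rural Housing Credit: €102,850 is at or above €50,500, so the credit is €0.
Small Business Credit: income exceeds €73,000 by €29,850, which is 12 full-or-partial €2,500 increments; reduction = 12 × €80 = €960, leaving €3,080.
Total: €971 + €0 + €3,080 = €4,051.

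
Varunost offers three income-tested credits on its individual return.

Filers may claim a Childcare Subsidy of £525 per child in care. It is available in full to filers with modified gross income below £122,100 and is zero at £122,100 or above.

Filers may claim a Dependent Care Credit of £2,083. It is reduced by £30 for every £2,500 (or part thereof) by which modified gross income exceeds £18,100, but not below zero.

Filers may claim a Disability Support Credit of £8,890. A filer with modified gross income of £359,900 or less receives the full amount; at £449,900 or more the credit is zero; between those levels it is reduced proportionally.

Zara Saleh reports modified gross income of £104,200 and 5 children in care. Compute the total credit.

£12,548

Childcare Subsidy: base = 5 × £525 = £2,625. £104,200 is below the £122,100 cutoff, so the full £2,625 applies.
Dependent Care Credit: income exceeds £18,100 by £86,100, which is 35 full-or-partial £2,500 increments; reduction = 35 × £30 = £1,050, leaving £1,033.
Disability Support Credit: £104,200 is at or below the £359,900 threshold, so the full £8,890 applies.
Total: £2,625 + £1,033 + £8,890 = £12,548.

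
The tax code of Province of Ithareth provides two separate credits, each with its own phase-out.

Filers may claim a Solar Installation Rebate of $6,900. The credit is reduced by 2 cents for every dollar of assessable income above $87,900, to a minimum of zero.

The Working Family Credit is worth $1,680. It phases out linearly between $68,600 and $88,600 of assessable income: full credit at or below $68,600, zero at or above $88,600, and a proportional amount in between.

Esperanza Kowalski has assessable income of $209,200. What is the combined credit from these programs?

Solar Installation Rebate: 2% of the $121,300 excess over $87,900 is $2,426; credit = $6,900 − $2,426 = $4,474.
Working Family Credit: $209,200 is at or above $88,600, so the credit is $0.
Total: $4,474 + $0 = $4,474.

$4,474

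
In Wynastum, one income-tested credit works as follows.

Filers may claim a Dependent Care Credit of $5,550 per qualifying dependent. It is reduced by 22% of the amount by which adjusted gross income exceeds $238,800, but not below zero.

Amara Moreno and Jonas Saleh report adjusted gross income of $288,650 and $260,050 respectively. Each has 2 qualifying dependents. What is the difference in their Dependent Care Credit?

$6,292

Amara ($288,650): Dependent Care Credit: base = 2 × $5,550 = $11,100. 22% of the $49,850 excess over $238,800 is $10,967; credit = $11,100 − $10,967 = $133.
Jonas ($260,050): Dependent Care Credit: base = 2 × $5,550 = $11,100. 22% of the $21,250 excess over $238,800 is $4,675; credit = $11,100 − $4,675 = $6,425.
Difference: |$133 − $6,425| = $6,292.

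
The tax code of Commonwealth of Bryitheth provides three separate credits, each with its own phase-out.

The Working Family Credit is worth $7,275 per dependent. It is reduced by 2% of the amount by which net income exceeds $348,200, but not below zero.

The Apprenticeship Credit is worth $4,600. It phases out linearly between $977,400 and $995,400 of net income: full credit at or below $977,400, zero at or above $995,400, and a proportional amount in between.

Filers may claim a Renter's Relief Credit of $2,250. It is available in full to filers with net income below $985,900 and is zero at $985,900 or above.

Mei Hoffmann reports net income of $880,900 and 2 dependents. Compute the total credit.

$10,746

Working Family Credit: base = 2 × $7,275 = $14,550. 2% of the $532,700 excess over $348,200 is $10,654; credit = $14,550 − $10,654 = $3,896.
Apprenticeship Credit: $880,900 is at or below the $977,400 threshold, so the full $4,600 applies.
Renter's Relief Credit: $880,900 is below the $985,900 cutoff, so the full $2,250 applies.
Total: $3,896 + $4,600 + $2,250 = $10,746.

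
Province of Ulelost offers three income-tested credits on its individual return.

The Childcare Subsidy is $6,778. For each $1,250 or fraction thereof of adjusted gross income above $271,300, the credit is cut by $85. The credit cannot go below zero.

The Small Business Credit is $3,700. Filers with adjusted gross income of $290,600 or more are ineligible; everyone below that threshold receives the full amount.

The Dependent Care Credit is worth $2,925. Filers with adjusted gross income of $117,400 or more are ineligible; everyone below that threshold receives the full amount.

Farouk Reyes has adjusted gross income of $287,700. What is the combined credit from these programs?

Childcare Subsidy: income exceeds $271,300 by $16,400, which is 14 full-or-partial $1,250 increments; reduction = 14 × $85 = $1,190, leaving $5,588.
Small Business Credit: $287,700 is below the $290,600 cutoff, so the full $3,700 applies.
Dependent Care Credit: $287,700 meets or exceeds the $117,400 cutoff, so the credit is $0.
Total: $5,588 + $3,700 + $0 = $9,288.

$9,288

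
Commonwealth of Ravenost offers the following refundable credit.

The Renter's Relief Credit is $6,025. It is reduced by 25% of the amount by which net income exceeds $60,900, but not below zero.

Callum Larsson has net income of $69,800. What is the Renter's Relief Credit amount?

$3,800

Renter's Relief Credit: 25% of the $8,900 excess over $60,900 is $2,225; credit = $6,025 − $2,225 = $3,800.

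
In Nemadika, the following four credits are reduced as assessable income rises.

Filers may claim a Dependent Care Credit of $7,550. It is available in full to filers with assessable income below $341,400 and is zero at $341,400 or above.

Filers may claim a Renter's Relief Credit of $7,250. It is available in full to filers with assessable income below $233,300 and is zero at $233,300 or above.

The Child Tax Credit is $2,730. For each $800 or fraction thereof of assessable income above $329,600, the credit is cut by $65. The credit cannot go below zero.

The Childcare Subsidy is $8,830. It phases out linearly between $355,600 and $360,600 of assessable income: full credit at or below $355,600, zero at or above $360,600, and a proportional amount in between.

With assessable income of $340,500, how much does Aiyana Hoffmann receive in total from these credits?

$18,200

Dependent Care Credit: $340,500 is below the $341,400 cutoff, so the full $7,550 applies.
Renter's Relief Credit: $340,500 meets or exceeds the $233,300 cutoff, so the credit is $0.
Child Tax Credit: income exceeds $329,600 by $10,900, which is 14 full-or-partial $800 increments; reduction = 14 × $65 = $910, leaving $1,820.
Childcare Subsidy: $340,500 is at or below the $355,600 threshold, so the full $8,830 applies.
Total: $7,550 + $0 + $1,820 + $8,830 = $18,200.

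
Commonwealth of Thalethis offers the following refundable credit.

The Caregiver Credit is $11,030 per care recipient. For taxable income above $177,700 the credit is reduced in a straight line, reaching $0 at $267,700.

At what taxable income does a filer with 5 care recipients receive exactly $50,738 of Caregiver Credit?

Full credit = 5 × $11,030 = $55,150.
$50,738 is 50,738/55,150 of the full $55,150, so 4,412/55,150 of the $90,000 range has been used: income = $177,700 + $90,000 × 4,412/55,150 = $184,900.

$184,900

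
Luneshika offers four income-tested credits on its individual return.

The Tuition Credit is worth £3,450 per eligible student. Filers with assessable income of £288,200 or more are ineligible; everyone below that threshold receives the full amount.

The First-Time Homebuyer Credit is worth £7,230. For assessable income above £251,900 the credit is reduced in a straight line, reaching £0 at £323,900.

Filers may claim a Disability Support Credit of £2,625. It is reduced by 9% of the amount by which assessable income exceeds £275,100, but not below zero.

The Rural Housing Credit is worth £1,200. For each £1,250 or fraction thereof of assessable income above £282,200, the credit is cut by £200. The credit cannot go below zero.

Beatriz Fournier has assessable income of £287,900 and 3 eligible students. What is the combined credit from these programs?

Tuition Credit: base = 3 × £3,450 = £10,350. £287,900 is below the £288,200 cutoff, so the full £10,350 applies.
First-Time Homebuyer Credit: £287,900 is £36,000 into a £72,000 phase-out range, leaving 36,000/72,000 of the credit: £7,230 × 36,000/72,000 = £3,615.
Disability Support Credit: 9% of the £12,800 excess over £275,100 is £1,152; credit = £2,625 − £1,152 = £1,473.
Rural Housing Credit: income exceeds £282,200 by £5,700, which is 5 full-or-partial £1,250 increments; reduction = 5 × £200 = £1,000, leaving £200.
Total: £10,350 + £3,615 + £1,473 + £200 = £15,638.

£15,638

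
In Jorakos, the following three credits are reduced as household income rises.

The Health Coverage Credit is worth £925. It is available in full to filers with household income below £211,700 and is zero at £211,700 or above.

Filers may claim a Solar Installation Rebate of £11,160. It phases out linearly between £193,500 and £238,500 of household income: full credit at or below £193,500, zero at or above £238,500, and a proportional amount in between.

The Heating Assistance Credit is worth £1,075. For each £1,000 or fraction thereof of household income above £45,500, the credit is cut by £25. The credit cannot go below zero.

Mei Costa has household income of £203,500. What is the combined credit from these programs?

Health Coverage Credit: £203,500 is below the £211,700 cutoff, so the full £925 applies.
Solar Installation Rebate: £203,500 is £10,000 into a £45,000 phase-out range, leaving 35,000/45,000 of the credit: £11,160 × 35,000/45,000 = £8,680.
Heating Assistance Credit: income exceeds £45,500 by £158,000 → 158 increments × £25 = £3,950 ≥ base, so the credit is £0.
Total: £925 + £8,680 + £0 = £9,605.

£9,605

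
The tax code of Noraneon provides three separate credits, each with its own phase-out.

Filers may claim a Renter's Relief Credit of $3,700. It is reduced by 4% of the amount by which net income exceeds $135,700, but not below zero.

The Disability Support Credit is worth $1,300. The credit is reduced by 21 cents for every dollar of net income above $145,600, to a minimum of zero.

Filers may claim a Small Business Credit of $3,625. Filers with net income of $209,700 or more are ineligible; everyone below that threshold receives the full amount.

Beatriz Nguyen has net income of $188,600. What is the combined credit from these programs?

Renter's Relief Credit: 4% of the $52,900 excess over $135,700 is $2,116; credit = $3,700 − $2,116 = $1,584.
Disability Support Credit: 21% of the $43,000 excess over $145,600 is $9,030 ≥ base, so the credit is $0.
Small Business Credit: $188,600 is below the $209,700 cutoff, so the full $3,625 applies.
Total: $1,584 + $0 + $3,625 = $5,209.

$5,209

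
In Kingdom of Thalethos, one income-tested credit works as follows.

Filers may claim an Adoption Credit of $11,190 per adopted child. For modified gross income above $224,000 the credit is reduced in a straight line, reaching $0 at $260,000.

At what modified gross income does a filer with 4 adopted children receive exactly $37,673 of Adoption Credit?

$229,700

Full credit = 4 × $11,190 = $44,760.
$37,673 is 37,673/44,760 of the full $44,760, so 7,087/44,760 of the $36,000 range has been used: income = $224,000 + $36,000 × 7,087/44,760 = $229,700.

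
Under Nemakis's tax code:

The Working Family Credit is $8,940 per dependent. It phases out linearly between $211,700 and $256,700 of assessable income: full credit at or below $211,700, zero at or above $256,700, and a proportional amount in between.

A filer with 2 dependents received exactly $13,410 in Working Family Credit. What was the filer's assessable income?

Full credit = 2 × $8,940 = $17,880.
$13,410 is 13,410/17,880 of the full $17,880, so 4,470/17,880 of the $45,000 range has been used: income = $211,700 + $45,000 × 4,470/17,880 = $222,950.

$222,950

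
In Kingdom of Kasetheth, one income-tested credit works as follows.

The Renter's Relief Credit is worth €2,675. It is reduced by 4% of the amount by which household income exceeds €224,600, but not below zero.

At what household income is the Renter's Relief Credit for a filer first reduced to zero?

The credit falls by 4% of each euro above €224,600, so it reaches zero when the excess is €2,675 / 4% = €66,875: income = €224,600 + €66,875 = €291,475.

€291,475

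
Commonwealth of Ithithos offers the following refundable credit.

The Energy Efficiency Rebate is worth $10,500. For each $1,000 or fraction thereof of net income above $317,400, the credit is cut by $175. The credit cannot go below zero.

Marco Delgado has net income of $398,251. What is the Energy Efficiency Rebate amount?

Energy Efficiency Rebate: income exceeds $317,400 by $80,851 → 81 increments × $175 = $14,175 ≥ base, so the credit is $0.

$0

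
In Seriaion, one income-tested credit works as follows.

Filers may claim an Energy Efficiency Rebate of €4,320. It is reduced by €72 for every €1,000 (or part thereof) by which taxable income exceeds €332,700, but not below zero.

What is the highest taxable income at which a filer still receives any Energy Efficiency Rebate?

After 59 increments the reduction is 59 × €72 = €4,248, leaving €72; one more increment wipes it out. Increment 59 ends at excess 59 × €1,000 = €59,000, so the highest qualifying income is €332,700 + €59,000 = €391,700.

€391,700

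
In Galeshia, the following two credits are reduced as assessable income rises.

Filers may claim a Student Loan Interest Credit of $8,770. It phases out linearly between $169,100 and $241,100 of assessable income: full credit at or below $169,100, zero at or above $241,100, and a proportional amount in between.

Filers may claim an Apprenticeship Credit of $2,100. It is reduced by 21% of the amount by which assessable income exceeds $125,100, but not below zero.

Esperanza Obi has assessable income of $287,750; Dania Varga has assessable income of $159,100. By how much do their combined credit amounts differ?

$8,770

Esperanza ($287,750): Student Loan Interest Credit: $287,750 is at or above $241,100, so the credit is $0. Apprenticeship Credit: 21% of the $162,650 excess over $125,100 is $34,156.50 ≥ base, so the credit is $0. total $0 + $0 = $0
Dania ($159,100): Student Loan Interest Credit: $159,100 is at or below the $169,100 threshold, so the full $8,770 applies. Apprenticeship Credit: 21% of the $34,000 excess over $125,100 is $7,140 ≥ base, so the credit is $0. total $8,770 + $0 = $8,770
Difference: |$0 − $8,770| = $8,770.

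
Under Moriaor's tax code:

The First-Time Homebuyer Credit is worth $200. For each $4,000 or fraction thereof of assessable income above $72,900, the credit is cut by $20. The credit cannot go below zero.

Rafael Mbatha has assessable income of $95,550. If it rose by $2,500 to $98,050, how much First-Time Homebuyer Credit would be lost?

At $95,550 — income exceeds $72,900 by $22,650, which is 6 full-or-partial $4,000 increments; reduction = 6 × $20 = $120, leaving $80.
At $98,050 — income exceeds $72,900 by $25,150, which is 7 full-or-partial $4,000 increments; reduction = 7 × $20 = $140, leaving $60.
Lost: $80 − $60 = $20.

$20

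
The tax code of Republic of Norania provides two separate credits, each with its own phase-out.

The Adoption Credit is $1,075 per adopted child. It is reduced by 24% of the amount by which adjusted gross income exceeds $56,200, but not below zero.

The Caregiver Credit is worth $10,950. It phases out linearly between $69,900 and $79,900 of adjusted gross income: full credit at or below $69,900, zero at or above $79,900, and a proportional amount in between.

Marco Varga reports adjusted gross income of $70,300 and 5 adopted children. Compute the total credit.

$12,503

Adoption Credit: base = 5 × $1,075 = $5,375. 24% of the $14,100 excess over $56,200 is $3,384; credit = $5,375 − $3,384 = $1,991.
Caregiver Credit: $70,300 is $400 into a $10,000 phase-out range, leaving 9,600/10,000 of the credit: $10,950 × 9,600/10,000 = $10,512.
Total: $1,991 + $10,512 = $12,503.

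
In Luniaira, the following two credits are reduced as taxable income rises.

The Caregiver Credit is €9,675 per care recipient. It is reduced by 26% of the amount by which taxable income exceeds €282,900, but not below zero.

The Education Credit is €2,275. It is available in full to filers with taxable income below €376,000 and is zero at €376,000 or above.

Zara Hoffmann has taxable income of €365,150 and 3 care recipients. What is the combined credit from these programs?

€9,915

Caregiver Credit: base = 3 × €9,675 = €29,025. 26% of the €82,250 excess over €282,900 is €21,385; credit = €29,025 − €21,385 = €7,640.
Education Credit: €365,150 is below the €376,000 cutoff, so the full €2,275 applies.
Total: €7,640 + €2,275 = €9,915.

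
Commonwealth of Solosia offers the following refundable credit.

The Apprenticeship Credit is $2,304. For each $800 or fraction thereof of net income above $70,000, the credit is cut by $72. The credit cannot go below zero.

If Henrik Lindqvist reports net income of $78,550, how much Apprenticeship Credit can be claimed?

Apprenticeship Credit: income exceeds $70,000 by $8,550, which is 11 full-or-partial $800 increments; reduction = 11 × $72 = $792, leaving $1,512.

$1,512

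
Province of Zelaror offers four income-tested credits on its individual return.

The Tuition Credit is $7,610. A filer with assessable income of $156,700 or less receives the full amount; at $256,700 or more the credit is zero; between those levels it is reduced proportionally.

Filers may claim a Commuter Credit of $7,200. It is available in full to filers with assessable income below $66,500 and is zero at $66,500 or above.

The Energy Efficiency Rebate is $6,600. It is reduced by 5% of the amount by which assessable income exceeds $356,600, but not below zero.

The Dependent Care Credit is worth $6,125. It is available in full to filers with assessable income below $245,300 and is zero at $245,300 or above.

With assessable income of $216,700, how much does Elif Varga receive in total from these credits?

Tuition Credit: $216,700 is $60,000 into a $100,000 phase-out range, leaving 40,000/100,000 of the credit: $7,610 × 40,000/100,000 = $3,044.
Commuter Credit: $216,700 meets or exceeds the $66,500 cutoff, so the credit is $0.
Energy Efficiency Rebate: $216,700 is at or below the $356,600 threshold, so the full $6,600 applies.
Dependent Care Credit: $216,700 is below the $245,300 cutoff, so the full $6,125 applies.
Total: $3,044 + $0 + $6,600 + $6,125 = $15,769.

$15,769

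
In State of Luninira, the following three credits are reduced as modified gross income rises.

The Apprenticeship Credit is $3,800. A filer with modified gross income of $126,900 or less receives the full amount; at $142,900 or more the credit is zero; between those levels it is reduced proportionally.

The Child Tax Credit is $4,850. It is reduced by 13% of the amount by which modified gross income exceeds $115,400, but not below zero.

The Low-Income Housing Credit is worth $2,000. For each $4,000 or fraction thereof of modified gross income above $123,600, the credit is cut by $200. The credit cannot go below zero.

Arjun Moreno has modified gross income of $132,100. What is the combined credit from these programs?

Apprenticeship Credit: $132,100 is $5,200 into a $16,000 phase-out range, leaving 10,800/16,000 of the credit: $3,800 × 10,800/16,000 = $2,565.
Child Tax Credit: 13% of the $16,700 excess over $115,400 is $2,171; credit = $4,850 − $2,171 = $2,679.
Low-Income Housing Credit: income exceeds $123,600 by $8,500, which is 3 full-or-partial $4,000 increments; reduction = 3 × $200 = $600, leaving $1,400.
Total: $2,565 + $2,679 + $1,400 = $6,644.

$6,644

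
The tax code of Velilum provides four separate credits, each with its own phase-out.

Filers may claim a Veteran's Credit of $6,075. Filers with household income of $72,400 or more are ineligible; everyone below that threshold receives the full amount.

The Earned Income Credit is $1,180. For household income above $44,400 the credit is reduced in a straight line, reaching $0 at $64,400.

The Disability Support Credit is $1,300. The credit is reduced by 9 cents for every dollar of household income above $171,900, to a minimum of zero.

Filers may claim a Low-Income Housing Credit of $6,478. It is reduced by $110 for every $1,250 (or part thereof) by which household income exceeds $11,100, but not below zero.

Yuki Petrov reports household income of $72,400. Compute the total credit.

Veteran's Credit: $72,400 meets or exceeds the $72,400 cutoff, so the credit is $0.
Earned Income Credit: $72,400 is at or above $64,400, so the credit is $0.
Disability Support Credit: $72,400 is at or below the $171,900 threshold, so the full $1,300 applies.
Low-Income Housing Credit: income exceeds $11,100 by $61,300, which is 50 full-or-partial $1,250 increments; reduction = 50 × $110 = $5,500, leaving $978.
Total: $0 + $0 + $1,300 + $978 = $2,278.

$2,278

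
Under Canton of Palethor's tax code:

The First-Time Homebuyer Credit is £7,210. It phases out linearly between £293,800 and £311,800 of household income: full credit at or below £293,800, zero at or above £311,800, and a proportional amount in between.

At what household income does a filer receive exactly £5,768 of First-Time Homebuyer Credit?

£297,400

£5,768 is 5,768/7,210 of the full £7,210, so 1,442/7,210 of the £18,000 range has been used: income = £293,800 + £18,000 × 1,442/7,210 = £297,400.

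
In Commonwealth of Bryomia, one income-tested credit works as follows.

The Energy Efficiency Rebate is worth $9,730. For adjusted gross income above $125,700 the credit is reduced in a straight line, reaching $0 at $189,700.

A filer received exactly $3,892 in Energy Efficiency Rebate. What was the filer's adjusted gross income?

$3,892 is 3,892/9,730 of the full $9,730, so 5,838/9,730 of the $64,000 range has been used: income = $125,700 + $64,000 × 5,838/9,730 = $164,100.

$164,100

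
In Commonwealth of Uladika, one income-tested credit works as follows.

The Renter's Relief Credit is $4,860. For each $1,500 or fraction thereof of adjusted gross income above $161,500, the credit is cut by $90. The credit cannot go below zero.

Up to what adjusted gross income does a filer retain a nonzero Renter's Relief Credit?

After 53 increments the reduction is 53 × $90 = $4,770, leaving $90; one more increment wipes it out. Increment 53 ends at excess 53 × $1,500 = $79,500, so the highest qualifying income is $161,500 + $79,500 = $241,000.

$241,000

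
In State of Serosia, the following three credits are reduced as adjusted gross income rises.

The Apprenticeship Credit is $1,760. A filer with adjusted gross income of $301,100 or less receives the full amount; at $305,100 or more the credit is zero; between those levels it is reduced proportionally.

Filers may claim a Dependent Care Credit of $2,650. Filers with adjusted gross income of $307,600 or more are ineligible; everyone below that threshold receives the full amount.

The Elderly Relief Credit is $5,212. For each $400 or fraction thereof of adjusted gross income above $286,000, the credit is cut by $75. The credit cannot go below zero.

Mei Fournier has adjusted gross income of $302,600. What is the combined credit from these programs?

$5,812

Apprenticeship Credit: $302,600 is $1,500 into a $4,000 phase-out range, leaving 2,500/4,000 of the credit: $1,760 × 2,500/4,000 = $1,100.
Dependent Care Credit: $302,600 is below the $307,600 cutoff, so the full $2,650 applies.
Elderly Relief Credit: income exceeds $286,000 by $16,600, which is 42 full-or-partial $400 increments; reduction = 42 × $75 = $3,150, leaving $2,062.
Total: $1,100 + $2,650 + $2,062 = $5,812.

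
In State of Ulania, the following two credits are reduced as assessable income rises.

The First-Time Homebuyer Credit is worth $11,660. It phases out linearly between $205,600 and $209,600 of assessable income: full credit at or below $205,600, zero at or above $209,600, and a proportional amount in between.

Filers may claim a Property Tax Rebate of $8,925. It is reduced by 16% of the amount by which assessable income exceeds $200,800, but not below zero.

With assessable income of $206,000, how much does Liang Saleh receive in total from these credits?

$18,587

First-Time Homebuyer Credit: $206,000 is $400 into a $4,000 phase-out range, leaving 3,600/4,000 of the credit: $11,660 × 3,600/4,000 = $10,494.
Property Tax Rebate: 16% of the $5,200 excess over $200,800 is $832; credit = $8,925 − $832 = $8,093.
Total: $10,494 + $8,093 = $18,587.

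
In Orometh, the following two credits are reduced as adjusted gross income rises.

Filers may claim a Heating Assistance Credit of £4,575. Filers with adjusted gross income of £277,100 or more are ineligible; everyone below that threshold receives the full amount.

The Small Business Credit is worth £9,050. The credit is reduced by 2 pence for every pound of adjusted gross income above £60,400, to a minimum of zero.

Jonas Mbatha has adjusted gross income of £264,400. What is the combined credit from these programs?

Heating Assistance Credit: £264,400 is below the £277,100 cutoff, so the full £4,575 applies.
Small Business Credit: 2% of the £204,000 excess over £60,400 is £4,080; credit = £9,050 − £4,080 = £4,970.
Total: £4,575 + £4,970 = £9,545.

£9,545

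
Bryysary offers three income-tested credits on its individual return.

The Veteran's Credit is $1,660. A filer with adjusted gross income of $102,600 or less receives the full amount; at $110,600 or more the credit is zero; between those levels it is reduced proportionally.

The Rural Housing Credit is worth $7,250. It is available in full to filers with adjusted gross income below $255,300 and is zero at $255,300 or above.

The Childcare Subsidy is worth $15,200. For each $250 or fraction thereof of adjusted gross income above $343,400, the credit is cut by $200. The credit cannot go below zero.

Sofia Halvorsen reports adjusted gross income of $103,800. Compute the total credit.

$23,861

Veteran's Credit: $103,800 is $1,200 into a $8,000 phase-out range, leaving 6,800/8,000 of the credit: $1,660 × 6,800/8,000 = $1,411.
Rural Housing Credit: $103,800 is below the $255,300 cutoff, so the full $7,250 applies.
Childcare Subsidy: $103,800 is at or below the $343,400 threshold, so the full $15,200 applies.
Total: $1,411 + $7,250 + $15,200 = $23,861.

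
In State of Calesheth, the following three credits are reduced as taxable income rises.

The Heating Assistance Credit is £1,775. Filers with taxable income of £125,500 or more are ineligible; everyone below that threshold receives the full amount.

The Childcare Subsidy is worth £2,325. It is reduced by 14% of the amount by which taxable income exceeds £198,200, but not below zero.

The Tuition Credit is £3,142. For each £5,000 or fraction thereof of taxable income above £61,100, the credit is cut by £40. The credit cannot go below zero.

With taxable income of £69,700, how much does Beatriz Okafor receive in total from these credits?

Heating Assistance Credit: £69,700 is below the £125,500 cutoff, so the full £1,775 applies.
Childcare Subsidy: £69,700 is at or below the £198,200 threshold, so the full £2,325 applies.
Tuition Credit: income exceeds £61,100 by £8,600, which is 2 full-or-partial £5,000 increments; reduction = 2 × £40 = £80, leaving £3,062.
Total: £1,775 + £2,325 + £3,062 = £7,162.

£7,162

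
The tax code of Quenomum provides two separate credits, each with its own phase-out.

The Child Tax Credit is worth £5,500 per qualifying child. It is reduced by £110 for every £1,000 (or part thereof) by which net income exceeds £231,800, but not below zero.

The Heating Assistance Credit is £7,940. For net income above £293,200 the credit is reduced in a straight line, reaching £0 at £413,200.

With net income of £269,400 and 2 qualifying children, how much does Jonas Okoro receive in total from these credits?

£14,760

Child Tax Credit: base = 2 × £5,500 = £11,000. income exceeds £231,800 by £37,600, which is 38 full-or-partial £1,000 increments; reduction = 38 × £110 = £4,180, leaving £6,820.
Heating Assistance Credit: £269,400 is at or below the £293,200 threshold, so the full £7,940 applies.
Total: £6,820 + £7,940 = £14,760.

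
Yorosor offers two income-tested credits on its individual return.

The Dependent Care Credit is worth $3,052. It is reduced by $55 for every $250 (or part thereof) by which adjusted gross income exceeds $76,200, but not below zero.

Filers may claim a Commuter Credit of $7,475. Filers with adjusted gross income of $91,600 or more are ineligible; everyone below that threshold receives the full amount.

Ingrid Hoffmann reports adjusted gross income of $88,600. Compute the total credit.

Dependent Care Credit: income exceeds $76,200 by $12,400, which is 50 full-or-partial $250 increments; reduction = 50 × $55 = $2,750, leaving $302.
Commuter Credit: $88,600 is below the $91,600 cutoff, so the full $7,475 applies.
Total: $302 + $7,475 = $7,777.

$7,777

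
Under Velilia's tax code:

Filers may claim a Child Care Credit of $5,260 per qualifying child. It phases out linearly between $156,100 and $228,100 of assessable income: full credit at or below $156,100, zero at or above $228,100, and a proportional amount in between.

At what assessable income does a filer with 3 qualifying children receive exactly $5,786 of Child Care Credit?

Full credit = 3 × $5,260 = $15,780.
$5,786 is 5,786/15,780 of the full $15,780, so 9,994/15,780 of the $72,000 range has been used: income = $156,100 + $72,000 × 9,994/15,780 = $201,700.

$201,700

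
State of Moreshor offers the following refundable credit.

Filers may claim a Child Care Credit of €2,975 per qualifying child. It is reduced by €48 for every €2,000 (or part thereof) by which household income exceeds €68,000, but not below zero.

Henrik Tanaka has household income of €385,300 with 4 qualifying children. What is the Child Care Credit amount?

Child Care Credit: base = 4 × €2,975 = €11,900. income exceeds €68,000 by €317,300, which is 159 full-or-partial €2,000 increments; reduction = 159 × €48 = €7,632, leaving €4,268.

€4,268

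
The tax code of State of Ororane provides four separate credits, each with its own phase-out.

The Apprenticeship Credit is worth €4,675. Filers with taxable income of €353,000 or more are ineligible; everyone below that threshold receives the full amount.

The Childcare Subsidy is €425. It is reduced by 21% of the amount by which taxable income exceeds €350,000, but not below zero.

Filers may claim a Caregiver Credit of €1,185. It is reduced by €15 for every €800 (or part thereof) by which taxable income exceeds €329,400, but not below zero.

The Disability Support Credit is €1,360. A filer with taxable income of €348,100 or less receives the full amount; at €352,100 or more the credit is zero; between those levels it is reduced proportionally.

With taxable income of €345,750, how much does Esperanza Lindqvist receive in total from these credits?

Apprenticeship Credit: €345,750 is below the €353,000 cutoff, so the full €4,675 applies.
Childcare Subsidy: €345,750 is at or below the €350,000 threshold, so the full €425 applies.
Caregiver Credit: income exceeds €329,400 by €16,350, which is 21 full-or-partial €800 increments; reduction = 21 × €15 = €315, leaving €870.
Disability Support Credit: €345,750 is at or below the €348,100 threshold, so the full €1,360 applies.
Total: €4,675 + €425 + €870 + €1,360 = €7,330.

€7,330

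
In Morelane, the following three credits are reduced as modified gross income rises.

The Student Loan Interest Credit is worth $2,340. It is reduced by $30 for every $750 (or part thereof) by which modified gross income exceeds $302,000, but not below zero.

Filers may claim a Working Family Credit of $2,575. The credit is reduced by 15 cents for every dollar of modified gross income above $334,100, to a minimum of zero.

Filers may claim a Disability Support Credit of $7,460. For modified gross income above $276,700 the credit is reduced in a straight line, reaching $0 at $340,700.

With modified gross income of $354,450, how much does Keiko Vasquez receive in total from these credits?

$240

Student Loan Interest Credit: income exceeds $302,000 by $52,450, which is 70 full-or-partial $750 increments; reduction = 70 × $30 = $2,100, leaving $240.
Working Family Credit: 15% of the $20,350 excess over $334,100 is $3,052.50 ≥ base, so the credit is $0.
Disability Support Credit: $354,450 is at or above $340,700, so the credit is $0.
Total: $240 + $0 + $0 = $240.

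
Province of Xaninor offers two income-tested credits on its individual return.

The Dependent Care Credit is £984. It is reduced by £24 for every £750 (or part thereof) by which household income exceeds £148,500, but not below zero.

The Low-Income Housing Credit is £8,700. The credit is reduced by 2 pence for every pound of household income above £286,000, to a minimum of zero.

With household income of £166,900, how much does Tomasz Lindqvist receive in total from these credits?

£9,084

Dependent Care Credit: income exceeds £148,500 by £18,400, which is 25 full-or-partial £750 increments; reduction = 25 × £24 = £600, leaving £384.
Low-Income Housing Credit: £166,900 is at or below the £286,000 threshold, so the full £8,700 applies.
Total: £384 + £8,700 = £9,084.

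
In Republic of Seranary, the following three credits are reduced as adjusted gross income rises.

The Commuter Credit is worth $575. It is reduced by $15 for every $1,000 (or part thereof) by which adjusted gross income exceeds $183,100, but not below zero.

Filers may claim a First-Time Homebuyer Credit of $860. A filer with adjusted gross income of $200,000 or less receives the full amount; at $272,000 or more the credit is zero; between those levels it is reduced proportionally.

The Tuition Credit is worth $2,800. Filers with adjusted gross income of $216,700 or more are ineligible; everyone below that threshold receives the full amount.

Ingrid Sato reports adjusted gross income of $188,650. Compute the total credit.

$4,145

Commuter Credit: income exceeds $183,100 by $5,550, which is 6 full-or-partial $1,000 increments; reduction = 6 × $15 = $90, leaving $485.
First-Time Homebuyer Credit: $188,650 is at or below the $200,000 threshold, so the full $860 applies.
Tuition Credit: $188,650 is below the $216,700 cutoff, so the full $2,800 applies.
Total: $485 + $860 + $2,800 = $4,145.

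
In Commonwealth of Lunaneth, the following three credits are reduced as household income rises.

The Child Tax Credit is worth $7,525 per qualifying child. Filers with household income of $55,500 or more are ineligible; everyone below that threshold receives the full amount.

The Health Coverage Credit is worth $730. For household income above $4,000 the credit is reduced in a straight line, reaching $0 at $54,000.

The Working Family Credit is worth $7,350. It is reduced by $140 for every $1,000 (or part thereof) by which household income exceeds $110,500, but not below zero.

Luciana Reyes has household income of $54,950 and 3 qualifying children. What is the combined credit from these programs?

Child Tax Credit: base = 3 × $7,525 = $22,575. $54,950 is below the $55,500 cutoff, so the full $22,575 applies.
Health Coverage Credit: $54,950 is at or above $54,000, so the credit is $0.
Working Family Credit: $54,950 is at or below the $110,500 threshold, so the full $7,350 applies.
Total: $22,575 + $0 + $7,350 = $29,925.

$29,925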